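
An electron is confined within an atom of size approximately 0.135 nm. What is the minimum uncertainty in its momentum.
3.906 × 10^-25 kg·m/s

Using the Heisenberg uncertainty principle:
ΔxΔp ≥ ℏ/2

With Δx ≈ L = 1.350e-10 m (the confinement size):
Δp_min = ℏ/(2Δx)
Δp_min = (1.055e-34 J·s) / (2 × 1.350e-10 m)
Δp_min = 3.906e-25 kg·m/s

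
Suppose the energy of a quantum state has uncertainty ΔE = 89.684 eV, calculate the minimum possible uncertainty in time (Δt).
3.670 as

Using the energy-time uncertainty principle:
ΔEΔt ≥ ℏ/2

The minimum uncertainty in time is:
Δt_min = ℏ/(2ΔE)
Δt_min = (1.055e-34 J·s) / (2 × 1.437e-17 J)
Δt_min = 3.670e-18 s = 3.670 as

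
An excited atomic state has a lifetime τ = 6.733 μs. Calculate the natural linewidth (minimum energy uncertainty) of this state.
48.880 peV

Using the energy-time uncertainty principle:
ΔEΔt ≥ ℏ/2

The lifetime τ represents the time uncertainty Δt.
The natural linewidth (minimum energy uncertainty) is:

ΔE = ℏ/(2τ)
ΔE = (1.055e-34 J·s) / (2 × 6.733e-06 s)
ΔE = 7.831e-30 J = 48.880 peV

This natural linewidth limits the precision of spectroscopic measurements.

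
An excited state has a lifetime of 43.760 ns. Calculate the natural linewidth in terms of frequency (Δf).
1.818 MHz

Using the energy-time uncertainty principle and E = hf:
ΔEΔt ≥ ℏ/2
hΔf·Δt ≥ ℏ/2

The minimum frequency uncertainty is:
Δf = ℏ/(2hτ) = 1/(4πτ)
Δf = 1/(4π × 4.376e-08 s)
Δf = 1.818e+06 Hz = 1.818 MHz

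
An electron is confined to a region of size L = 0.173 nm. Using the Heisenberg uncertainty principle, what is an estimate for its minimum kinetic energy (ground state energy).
318.252 meV

Using the uncertainty principle to estimate ground state energy:

1. The position uncertainty is approximately the confinement size:
   Δx ≈ L = 1.730e-10 m

2. From ΔxΔp ≥ ℏ/2, the minimum momentum uncertainty is:
   Δp ≈ ℏ/(2L) = 3.048e-25 kg·m/s

3. The kinetic energy is approximately:
   KE ≈ (Δp)²/(2m) = (3.048e-25)²/(2 × 9.109e-31 kg)
   KE ≈ 5.099e-20 J = 318.252 meV

This is an order-of-magnitude estimate of the ground state energy.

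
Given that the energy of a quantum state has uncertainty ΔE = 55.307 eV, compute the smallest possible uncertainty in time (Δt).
5.951 as

Using the energy-time uncertainty principle:
ΔEΔt ≥ ℏ/2

The minimum uncertainty in time is:
Δt_min = ℏ/(2ΔE)
Δt_min = (1.055e-34 J·s) / (2 × 8.861e-18 J)
Δt_min = 5.951e-18 s = 5.951 as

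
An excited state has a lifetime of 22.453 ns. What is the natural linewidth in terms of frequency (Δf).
3.544 MHz

Using the energy-time uncertainty principle and E = hf:
ΔEΔt ≥ ℏ/2
hΔf·Δt ≥ ℏ/2

The minimum frequency uncertainty is:
Δf = ℏ/(2hτ) = 1/(4πτ)
Δf = 1/(4π × 2.245e-08 s)
Δf = 3.544e+06 Hz = 3.544 MHz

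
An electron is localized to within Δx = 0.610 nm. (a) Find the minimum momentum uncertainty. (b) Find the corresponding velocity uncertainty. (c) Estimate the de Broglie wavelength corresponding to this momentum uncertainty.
(a) Δp_min = 8.644 × 10^-26 kg·m/s
(b) Δv_min = 94.892 km/s
(c) λ_dB = 7.665 nm

Step-by-step:

(a) From the uncertainty principle:
Δp_min = ℏ/(2Δx) = (1.055e-34 J·s)/(2 × 6.100e-10 m) = 8.644e-26 kg·m/s

(b) The velocity uncertainty:
Δv = Δp/m = (8.644e-26 kg·m/s)/(9.109e-31 kg) = 9.489e+04 m/s = 94.892 km/s

(c) The de Broglie wavelength for this momentum:
λ = h/p = (6.626e-34 J·s)/(8.644e-26 kg·m/s) = 7.665e-09 m = 7.665 nm

Note: The de Broglie wavelength is comparable to the localization size, as expected from wave-particle duality.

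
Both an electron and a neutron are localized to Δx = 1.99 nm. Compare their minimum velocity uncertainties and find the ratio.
The electron has the larger minimum velocity uncertainty, by a ratio of 1838.7.

For both particles, Δp_min = ℏ/(2Δx) = 2.650e-26 kg·m/s (same for both).

The velocity uncertainty is Δv = Δp/m:
- electron: Δv = 2.650e-26 / 9.109e-31 = 2.909e+04 m/s = 29.087 km/s
- neutron: Δv = 2.650e-26 / 1.675e-27 = 1.582e+01 m/s = 15.820 m/s

Ratio: 2.909e+04 / 1.582e+01 = 1838.7

The lighter particle has larger velocity uncertainty because Δv ∝ 1/m.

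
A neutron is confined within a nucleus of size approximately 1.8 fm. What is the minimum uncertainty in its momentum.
2.929 × 10^-20 kg·m/s

Using the Heisenberg uncertainty principle:
ΔxΔp ≥ ℏ/2

With Δx ≈ L = 1.800e-15 m (the confinement size):
Δp_min = ℏ/(2Δx)
Δp_min = (1.055e-34 J·s) / (2 × 1.800e-15 m)
Δp_min = 2.929e-20 kg·m/s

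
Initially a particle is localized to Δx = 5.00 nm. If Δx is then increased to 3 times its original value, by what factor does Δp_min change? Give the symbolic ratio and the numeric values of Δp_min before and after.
Original Δp_min = 1.055 × 10^-26 kg·m/s; new Δp'_min = 3.515 × 10^-27 kg·m/s; ratio Δp'_min/Δp_min = 1/3.

From the uncertainty principle ΔxΔp ≥ ℏ/2, the minimum momentum uncertainty is Δp_min = ℏ/(2Δx).

Original (Δx = 5.00 nm = 5.000e-09 m):
Δp_min = (1.055e-34 J·s)/(2 × 5.000e-09 m) = 1.055e-26 kg·m/s

When Δx → 3Δx:
Δp'_min = ℏ/(2 × 3Δx) = (1/3) × ℏ/(2Δx) = (1/3) × Δp_min
Δp'_min = 1/3 × 1.055e-26 kg·m/s = 3.515e-27 kg·m/s

Since Δp_min ∝ 1/Δx, when Δx is increased to 3 times its original value, Δp_min decreases to 1/3 of its original value.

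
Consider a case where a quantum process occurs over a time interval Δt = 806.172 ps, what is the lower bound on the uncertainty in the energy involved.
408.233 neV

Using the energy-time uncertainty principle:
ΔEΔt ≥ ℏ/2

The minimum uncertainty in energy is:
ΔE_min = ℏ/(2Δt)
ΔE_min = (1.055e-34 J·s) / (2 × 8.062e-10 s)
ΔE_min = 6.541e-26 J = 408.233 neV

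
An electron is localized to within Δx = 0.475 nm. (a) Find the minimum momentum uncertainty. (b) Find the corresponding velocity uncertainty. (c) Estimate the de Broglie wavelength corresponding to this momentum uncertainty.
(a) Δp_min = 1.110 × 10^-25 kg·m/s
(b) Δv_min = 121.861 km/s
(c) λ_dB = 5.969 nm

Step-by-step:

(a) From the uncertainty principle:
Δp_min = ℏ/(2Δx) = (1.055e-34 J·s)/(2 × 4.750e-10 m) = 1.110e-25 kg·m/s

(b) The velocity uncertainty:
Δv = Δp/m = (1.110e-25 kg·m/s)/(9.109e-31 kg) = 1.219e+05 m/s = 121.861 km/s

(c) The de Broglie wavelength for this momentum:
λ = h/p = (6.626e-34 J·s)/(1.110e-25 kg·m/s) = 5.969e-09 m = 5.969 nm

Note: The de Broglie wavelength is comparable to the localization size, as expected from wave-particle duality.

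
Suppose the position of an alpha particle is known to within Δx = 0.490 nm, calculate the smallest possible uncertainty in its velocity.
16.195 m/s

Using the Heisenberg uncertainty principle and Δp = mΔv:
ΔxΔp ≥ ℏ/2
Δx(mΔv) ≥ ℏ/2

The minimum uncertainty in velocity is:
Δv_min = ℏ/(2mΔx)
Δv_min = (1.055e-34 J·s) / (2 × 6.645e-27 kg × 4.900e-10 m)
Δv_min = 1.619e+01 m/s = 16.195 m/s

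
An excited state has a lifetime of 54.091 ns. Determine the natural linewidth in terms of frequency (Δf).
1.471 MHz

Using the energy-time uncertainty principle and E = hf:
ΔEΔt ≥ ℏ/2
hΔf·Δt ≥ ℏ/2

The minimum frequency uncertainty is:
Δf = ℏ/(2hτ) = 1/(4πτ)
Δf = 1/(4π × 5.409e-08 s)
Δf = 1.471e+06 Hz = 1.471 MHz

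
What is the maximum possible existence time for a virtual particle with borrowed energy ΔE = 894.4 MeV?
3.680 × 10^-25 s

Using the energy-time uncertainty principle:
ΔEΔt ≥ ℏ/2

For a virtual particle borrowing energy ΔE, the maximum lifetime is:
Δt_max = ℏ/(2ΔE)

Converting energy:
ΔE = 894.4 MeV = 1.433e-10 J

Δt_max = (1.055e-34 J·s) / (2 × 1.433e-10 J)
Δt_max = 3.680e-25 s = 3.680 × 10^-25 s

Virtual particles with higher borrowed energy exist for shorter times.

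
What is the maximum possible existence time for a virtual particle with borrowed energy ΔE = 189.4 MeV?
1.738 ys

Using the energy-time uncertainty principle:
ΔEΔt ≥ ℏ/2

For a virtual particle borrowing energy ΔE, the maximum lifetime is:
Δt_max = ℏ/(2ΔE)

Converting energy:
ΔE = 189.4 MeV = 3.035e-11 J

Δt_max = (1.055e-34 J·s) / (2 × 3.035e-11 J)
Δt_max = 1.738e-24 s = 1.738 ys

Virtual particles with higher borrowed energy exist for shorter times.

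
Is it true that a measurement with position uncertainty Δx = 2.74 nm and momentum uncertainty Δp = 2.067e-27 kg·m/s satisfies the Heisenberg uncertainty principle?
No, it violates the uncertainty principle (impossible measurement).

Calculate the product ΔxΔp:
ΔxΔp = (2.740e-09 m) × (2.067e-27 kg·m/s)
ΔxΔp = 5.664e-36 J·s

Compare to the minimum allowed value ℏ/2:
ℏ/2 = 5.273e-35 J·s

Since ΔxΔp = 5.664e-36 J·s < 5.273e-35 J·s = ℏ/2,
the measurement violates the uncertainty principle.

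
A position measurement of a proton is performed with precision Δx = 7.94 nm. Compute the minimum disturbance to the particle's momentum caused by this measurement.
6.641 × 10^-27 kg·m/s

The uncertainty principle implies that measuring position disturbs momentum:
ΔxΔp ≥ ℏ/2

When we measure position with precision Δx, we necessarily introduce a momentum uncertainty:
Δp ≥ ℏ/(2Δx)
Δp_min = (1.055e-34 J·s) / (2 × 7.940e-09 m)
Δp_min = 6.641e-27 kg·m/s

The more precisely we measure position, the greater the momentum disturbance.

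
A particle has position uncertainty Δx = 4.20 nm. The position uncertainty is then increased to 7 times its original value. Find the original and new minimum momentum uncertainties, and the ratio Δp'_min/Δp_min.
Original Δp_min = 1.255 × 10^-26 kg·m/s; new Δp'_min = 1.793 × 10^-27 kg·m/s; ratio Δp'_min/Δp_min = 1/7.

From the uncertainty principle ΔxΔp ≥ ℏ/2, the minimum momentum uncertainty is Δp_min = ℏ/(2Δx).

Original (Δx = 4.20 nm = 4.200e-09 m):
Δp_min = (1.055e-34 J·s)/(2 × 4.200e-09 m) = 1.255e-26 kg·m/s

When Δx → 7Δx:
Δp'_min = ℏ/(2 × 7Δx) = (1/7) × ℏ/(2Δx) = (1/7) × Δp_min
Δp'_min = 1/7 × 1.255e-26 kg·m/s = 1.793e-27 kg·m/s

Since Δp_min ∝ 1/Δx, when Δx is increased to 7 times its original value, Δp_min decreases to 1/7 of its original value.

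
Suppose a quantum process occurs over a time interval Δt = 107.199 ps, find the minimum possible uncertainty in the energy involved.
3.070 μeV

Using the energy-time uncertainty principle:
ΔEΔt ≥ ℏ/2

The minimum uncertainty in energy is:
ΔE_min = ℏ/(2Δt)
ΔE_min = (1.055e-34 J·s) / (2 × 1.072e-10 s)
ΔE_min = 4.919e-25 J = 3.070 μeV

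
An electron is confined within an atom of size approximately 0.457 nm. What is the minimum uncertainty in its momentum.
1.154 × 10^-25 kg·m/s

Using the Heisenberg uncertainty principle:
ΔxΔp ≥ ℏ/2

With Δx ≈ L = 4.570e-10 m (the confinement size):
Δp_min = ℏ/(2Δx)
Δp_min = (1.055e-34 J·s) / (2 × 4.570e-10 m)
Δp_min = 1.154e-25 kg·m/s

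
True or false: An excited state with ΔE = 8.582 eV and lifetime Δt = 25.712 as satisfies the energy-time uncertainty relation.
No, it violates the uncertainty relation.

Calculate the product ΔEΔt:
ΔE = 8.582 eV = 1.375e-18 J
ΔEΔt = (1.375e-18 J) × (2.571e-17 s)
ΔEΔt = 3.535e-35 J·s

Compare to the minimum allowed value ℏ/2:
ℏ/2 = 5.273e-35 J·s

Since ΔEΔt = 3.535e-35 J·s < 5.273e-35 J·s = ℏ/2,
this violates the uncertainty relation.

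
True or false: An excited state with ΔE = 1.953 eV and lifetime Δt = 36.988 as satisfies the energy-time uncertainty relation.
No, it violates the uncertainty relation.

Calculate the product ΔEΔt:
ΔE = 1.953 eV = 3.129e-19 J
ΔEΔt = (3.129e-19 J) × (3.699e-17 s)
ΔEΔt = 1.157e-35 J·s

Compare to the minimum allowed value ℏ/2:
ℏ/2 = 5.273e-35 J·s

Since ΔEΔt = 1.157e-35 J·s < 5.273e-35 J·s = ℏ/2,
this violates the uncertainty relation.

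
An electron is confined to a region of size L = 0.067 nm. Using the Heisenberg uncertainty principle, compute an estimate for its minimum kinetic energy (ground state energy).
2.122 eV

Using the uncertainty principle to estimate ground state energy:

1. The position uncertainty is approximately the confinement size:
   Δx ≈ L = 6.700e-11 m

2. From ΔxΔp ≥ ℏ/2, the minimum momentum uncertainty is:
   Δp ≈ ℏ/(2L) = 7.870e-25 kg·m/s

3. The kinetic energy is approximately:
   KE ≈ (Δp)²/(2m) = (7.870e-25)²/(2 × 9.109e-31 kg)
   KE ≈ 3.400e-19 J = 2.122 eV

This is an order-of-magnitude estimate of the ground state energy.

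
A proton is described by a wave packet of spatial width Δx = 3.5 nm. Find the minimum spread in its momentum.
1.507 × 10^-26 kg·m/s

For a wave packet, the spatial width Δx and momentum spread Δp are related by the uncertainty principle:
ΔxΔp ≥ ℏ/2

The minimum momentum spread is:
Δp_min = ℏ/(2Δx)
Δp_min = (1.055e-34 J·s) / (2 × 3.500e-09 m)
Δp_min = 1.507e-26 kg·m/s

A wave packet cannot have both a well-defined position and well-defined momentum.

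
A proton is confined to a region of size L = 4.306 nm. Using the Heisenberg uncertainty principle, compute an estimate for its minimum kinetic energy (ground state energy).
279.773 neV

Using the uncertainty principle to estimate ground state energy:

1. The position uncertainty is approximately the confinement size:
   Δx ≈ L = 4.306e-09 m

2. From ΔxΔp ≥ ℏ/2, the minimum momentum uncertainty is:
   Δp ≈ ℏ/(2L) = 1.225e-26 kg·m/s

3. The kinetic energy is approximately:
   KE ≈ (Δp)²/(2m) = (1.225e-26)²/(2 × 1.673e-27 kg)
   KE ≈ 4.482e-26 J = 279.773 neV

This is an order-of-magnitude estimate of the ground state energy.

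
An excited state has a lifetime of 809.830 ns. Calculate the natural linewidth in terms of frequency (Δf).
98.264 kHz

Using the energy-time uncertainty principle and E = hf:
ΔEΔt ≥ ℏ/2
hΔf·Δt ≥ ℏ/2

The minimum frequency uncertainty is:
Δf = ℏ/(2hτ) = 1/(4πτ)
Δf = 1/(4π × 8.098e-07 s)
Δf = 9.826e+04 Hz = 98.264 kHz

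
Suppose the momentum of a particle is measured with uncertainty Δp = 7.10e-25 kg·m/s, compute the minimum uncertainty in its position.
74.266 pm

Using the Heisenberg uncertainty principle:
ΔxΔp ≥ ℏ/2

The minimum uncertainty in position is:
Δx_min = ℏ/(2Δp)
Δx_min = (1.055e-34 J·s) / (2 × 7.100e-25 kg·m/s)
Δx_min = 7.427e-11 m = 74.266 pm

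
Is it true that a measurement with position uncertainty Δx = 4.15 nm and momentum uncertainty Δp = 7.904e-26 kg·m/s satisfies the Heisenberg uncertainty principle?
Yes, it satisfies the uncertainty principle.

Calculate the product ΔxΔp:
ΔxΔp = (4.150e-09 m) × (7.904e-26 kg·m/s)
ΔxΔp = 3.280e-34 J·s

Compare to the minimum allowed value ℏ/2:
ℏ/2 = 5.273e-35 J·s

Since ΔxΔp = 3.280e-34 J·s ≥ 5.273e-35 J·s = ℏ/2,
the measurement satisfies the uncertainty principle.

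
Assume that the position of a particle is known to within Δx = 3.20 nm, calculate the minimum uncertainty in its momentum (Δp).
1.648 × 10^-26 kg·m/s

Using the Heisenberg uncertainty principle:
ΔxΔp ≥ ℏ/2

The minimum uncertainty in momentum is:
Δp_min = ℏ/(2Δx)
Δp_min = (1.055e-34 J·s) / (2 × 3.200e-09 m)
Δp_min = 1.648e-26 kg·m/s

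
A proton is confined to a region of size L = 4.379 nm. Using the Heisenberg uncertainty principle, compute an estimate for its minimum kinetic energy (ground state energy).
270.523 neV

Using the uncertainty principle to estimate ground state energy:

1. The position uncertainty is approximately the confinement size:
   Δx ≈ L = 4.379e-09 m

2. From ΔxΔp ≥ ℏ/2, the minimum momentum uncertainty is:
   Δp ≈ ℏ/(2L) = 1.204e-26 kg·m/s

3. The kinetic energy is approximately:
   KE ≈ (Δp)²/(2m) = (1.204e-26)²/(2 × 1.673e-27 kg)
   KE ≈ 4.334e-26 J = 270.523 neV

This is an order-of-magnitude estimate of the ground state energy.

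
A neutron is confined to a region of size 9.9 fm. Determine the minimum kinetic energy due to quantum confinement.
52.855 keV

Using the uncertainty principle:

1. Position uncertainty: Δx ≈ 9.900e-15 m
2. Minimum momentum uncertainty: Δp = ℏ/(2Δx) = 5.326e-21 kg·m/s
3. Minimum kinetic energy:
   KE = (Δp)²/(2m) = (5.326e-21)²/(2 × 1.675e-27 kg)
   KE = 8.468e-15 J = 52.855 keV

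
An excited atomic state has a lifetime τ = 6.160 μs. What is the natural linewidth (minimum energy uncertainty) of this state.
53.426 peV

Using the energy-time uncertainty principle:
ΔEΔt ≥ ℏ/2

The lifetime τ represents the time uncertainty Δt.
The natural linewidth (minimum energy uncertainty) is:

ΔE = ℏ/(2τ)
ΔE = (1.055e-34 J·s) / (2 × 6.160e-06 s)
ΔE = 8.560e-30 J = 53.426 peV

This natural linewidth limits the precision of spectroscopic measurements.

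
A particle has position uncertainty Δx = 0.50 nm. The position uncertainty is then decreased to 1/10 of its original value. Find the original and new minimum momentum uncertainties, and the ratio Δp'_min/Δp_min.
Original Δp_min = 1.055 × 10^-25 kg·m/s; new Δp'_min = 1.055 × 10^-24 kg·m/s; ratio Δp'_min/Δp_min = 10.

From the uncertainty principle ΔxΔp ≥ ℏ/2, the minimum momentum uncertainty is Δp_min = ℏ/(2Δx).

Original (Δx = 0.50 nm = 5.000e-10 m):
Δp_min = (1.055e-34 J·s)/(2 × 5.000e-10 m) = 1.055e-25 kg·m/s

When Δx → (1/10)Δx:
Δp'_min = ℏ/(2 × (1/10)Δx) = 10 × ℏ/(2Δx) = 10 × Δp_min
Δp'_min = 10 × 1.055e-25 kg·m/s = 1.055e-24 kg·m/s

Since Δp_min ∝ 1/Δx, when Δx is decreased to 1/10 of its original value, Δp_min increases to 10 times its original value.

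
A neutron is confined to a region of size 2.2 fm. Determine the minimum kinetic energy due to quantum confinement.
1.070 MeV

Using the uncertainty principle:

1. Position uncertainty: Δx ≈ 2.200e-15 m
2. Minimum momentum uncertainty: Δp = ℏ/(2Δx) = 2.397e-20 kg·m/s
3. Minimum kinetic energy:
   KE = (Δp)²/(2m) = (2.397e-20)²/(2 × 1.675e-27 kg)
   KE = 1.715e-13 J = 1.070 MeV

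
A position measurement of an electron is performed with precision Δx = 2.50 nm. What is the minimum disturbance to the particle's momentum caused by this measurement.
2.109 × 10^-26 kg·m/s

The uncertainty principle implies that measuring position disturbs momentum:
ΔxΔp ≥ ℏ/2

When we measure position with precision Δx, we necessarily introduce a momentum uncertainty:
Δp ≥ ℏ/(2Δx)
Δp_min = (1.055e-34 J·s) / (2 × 2.500e-09 m)
Δp_min = 2.109e-26 kg·m/s

The more precisely we measure position, the greater the momentum disturbance.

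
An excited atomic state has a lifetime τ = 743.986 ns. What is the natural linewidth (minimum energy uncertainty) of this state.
442.355 peV

Using the energy-time uncertainty principle:
ΔEΔt ≥ ℏ/2

The lifetime τ represents the time uncertainty Δt.
The natural linewidth (minimum energy uncertainty) is:

ΔE = ℏ/(2τ)
ΔE = (1.055e-34 J·s) / (2 × 7.440e-07 s)
ΔE = 7.087e-29 J = 442.355 peV

This natural linewidth limits the precision of spectroscopic measurements.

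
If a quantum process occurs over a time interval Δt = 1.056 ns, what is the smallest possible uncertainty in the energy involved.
311.653 neV

Using the energy-time uncertainty principle:
ΔEΔt ≥ ℏ/2

The minimum uncertainty in energy is:
ΔE_min = ℏ/(2Δt)
ΔE_min = (1.055e-34 J·s) / (2 × 1.056e-09 s)
ΔE_min = 4.993e-26 J = 311.653 neV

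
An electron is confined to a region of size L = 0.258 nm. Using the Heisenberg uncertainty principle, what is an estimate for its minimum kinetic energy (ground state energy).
143.095 meV

Using the uncertainty principle to estimate ground state energy:

1. The position uncertainty is approximately the confinement size:
   Δx ≈ L = 2.580e-10 m

2. From ΔxΔp ≥ ℏ/2, the minimum momentum uncertainty is:
   Δp ≈ ℏ/(2L) = 2.044e-25 kg·m/s

3. The kinetic energy is approximately:
   KE ≈ (Δp)²/(2m) = (2.044e-25)²/(2 × 9.109e-31 kg)
   KE ≈ 2.293e-20 J = 143.095 meV

This is an order-of-magnitude estimate of the ground state energy.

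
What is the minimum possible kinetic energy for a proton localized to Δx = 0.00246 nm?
857.204 meV

Localizing a particle requires giving it sufficient momentum uncertainty:

1. From uncertainty principle: Δp ≥ ℏ/(2Δx)
   Δp_min = (1.055e-34 J·s) / (2 × 2.460e-12 m)
   Δp_min = 2.143e-23 kg·m/s

2. This momentum uncertainty corresponds to kinetic energy:
   KE ≈ (Δp)²/(2m) = (2.143e-23)²/(2 × 1.673e-27 kg)
   KE = 1.373e-19 J = 857.204 meV

Tighter localization requires more energy.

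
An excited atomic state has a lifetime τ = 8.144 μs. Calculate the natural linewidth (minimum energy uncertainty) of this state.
40.411 peV

Using the energy-time uncertainty principle:
ΔEΔt ≥ ℏ/2

The lifetime τ represents the time uncertainty Δt.
The natural linewidth (minimum energy uncertainty) is:

ΔE = ℏ/(2τ)
ΔE = (1.055e-34 J·s) / (2 × 8.144e-06 s)
ΔE = 6.475e-30 J = 40.411 peV

This natural linewidth limits the precision of spectroscopic measurements.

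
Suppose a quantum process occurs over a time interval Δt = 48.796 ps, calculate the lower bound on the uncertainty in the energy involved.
6.745 μeV

Using the energy-time uncertainty principle:
ΔEΔt ≥ ℏ/2

The minimum uncertainty in energy is:
ΔE_min = ℏ/(2Δt)
ΔE_min = (1.055e-34 J·s) / (2 × 4.880e-11 s)
ΔE_min = 1.081e-24 J = 6.745 μeV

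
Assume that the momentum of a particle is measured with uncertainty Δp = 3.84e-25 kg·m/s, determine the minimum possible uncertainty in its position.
137.314 pm

Using the Heisenberg uncertainty principle:
ΔxΔp ≥ ℏ/2

The minimum uncertainty in position is:
Δx_min = ℏ/(2Δp)
Δx_min = (1.055e-34 J·s) / (2 × 3.840e-25 kg·m/s)
Δx_min = 1.373e-10 m = 137.314 pm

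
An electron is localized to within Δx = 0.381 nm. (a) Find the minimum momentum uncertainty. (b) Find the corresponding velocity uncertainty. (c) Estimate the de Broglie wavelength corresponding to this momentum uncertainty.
(a) Δp_min = 1.384 × 10^-25 kg·m/s
(b) Δv_min = 151.926 km/s
(c) λ_dB = 4.788 nm

Step-by-step:

(a) From the uncertainty principle:
Δp_min = ℏ/(2Δx) = (1.055e-34 J·s)/(2 × 3.810e-10 m) = 1.384e-25 kg·m/s

(b) The velocity uncertainty:
Δv = Δp/m = (1.384e-25 kg·m/s)/(9.109e-31 kg) = 1.519e+05 m/s = 151.926 km/s

(c) The de Broglie wavelength for this momentum:
λ = h/p = (6.626e-34 J·s)/(1.384e-25 kg·m/s) = 4.788e-09 m = 4.788 nm

Note: The de Broglie wavelength is comparable to the localization size, as expected from wave-particle duality.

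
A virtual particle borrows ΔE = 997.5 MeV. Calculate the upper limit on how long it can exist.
3.299 × 10^-25 s

Using the energy-time uncertainty principle:
ΔEΔt ≥ ℏ/2

For a virtual particle borrowing energy ΔE, the maximum lifetime is:
Δt_max = ℏ/(2ΔE)

Converting energy:
ΔE = 997.5 MeV = 1.598e-10 J

Δt_max = (1.055e-34 J·s) / (2 × 1.598e-10 J)
Δt_max = 3.299e-25 s = 3.299 × 10^-25 s

Virtual particles with higher borrowed energy exist for shorter times.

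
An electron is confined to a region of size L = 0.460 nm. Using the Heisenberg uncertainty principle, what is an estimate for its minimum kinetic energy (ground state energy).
45.014 meV

Using the uncertainty principle to estimate ground state energy:

1. The position uncertainty is approximately the confinement size:
   Δx ≈ L = 4.600e-10 m

2. From ΔxΔp ≥ ℏ/2, the minimum momentum uncertainty is:
   Δp ≈ ℏ/(2L) = 1.146e-25 kg·m/s

3. The kinetic energy is approximately:
   KE ≈ (Δp)²/(2m) = (1.146e-25)²/(2 × 9.109e-31 kg)
   KE ≈ 7.212e-21 J = 45.014 meV

This is an order-of-magnitude estimate of the ground state energy.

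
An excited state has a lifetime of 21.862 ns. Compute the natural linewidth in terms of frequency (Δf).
3.640 MHz

Using the energy-time uncertainty principle and E = hf:
ΔEΔt ≥ ℏ/2
hΔf·Δt ≥ ℏ/2

The minimum frequency uncertainty is:
Δf = ℏ/(2hτ) = 1/(4πτ)
Δf = 1/(4π × 2.186e-08 s)
Δf = 3.640e+06 Hz = 3.640 MHz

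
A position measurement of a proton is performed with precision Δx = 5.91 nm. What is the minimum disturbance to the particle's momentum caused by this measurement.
8.922 × 10^-27 kg·m/s

The uncertainty principle implies that measuring position disturbs momentum:
ΔxΔp ≥ ℏ/2

When we measure position with precision Δx, we necessarily introduce a momentum uncertainty:
Δp ≥ ℏ/(2Δx)
Δp_min = (1.055e-34 J·s) / (2 × 5.910e-09 m)
Δp_min = 8.922e-27 kg·m/s

The more precisely we measure position, the greater the momentum disturbance.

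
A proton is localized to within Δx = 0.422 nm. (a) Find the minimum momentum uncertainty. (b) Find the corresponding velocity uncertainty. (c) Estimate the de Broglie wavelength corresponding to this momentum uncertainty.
(a) Δp_min = 1.249 × 10^-25 kg·m/s
(b) Δv_min = 74.703 m/s
(c) λ_dB = 5.303 nm

Step-by-step:

(a) From the uncertainty principle:
Δp_min = ℏ/(2Δx) = (1.055e-34 J·s)/(2 × 4.220e-10 m) = 1.249e-25 kg·m/s

(b) The velocity uncertainty:
Δv = Δp/m = (1.249e-25 kg·m/s)/(1.673e-27 kg) = 7.470e+01 m/s = 74.703 m/s

(c) The de Broglie wavelength for this momentum:
λ = h/p = (6.626e-34 J·s)/(1.249e-25 kg·m/s) = 5.303e-09 m = 5.303 nm

Note: The de Broglie wavelength is comparable to the localization size, as expected from wave-particle duality.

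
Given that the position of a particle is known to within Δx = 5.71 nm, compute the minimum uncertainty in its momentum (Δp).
9.234 × 10^-27 kg·m/s

Using the Heisenberg uncertainty principle:
ΔxΔp ≥ ℏ/2

The minimum uncertainty in momentum is:
Δp_min = ℏ/(2Δx)
Δp_min = (1.055e-34 J·s) / (2 × 5.710e-09 m)
Δp_min = 9.234e-27 kg·m/s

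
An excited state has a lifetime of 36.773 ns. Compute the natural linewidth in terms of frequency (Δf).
2.164 MHz

Using the energy-time uncertainty principle and E = hf:
ΔEΔt ≥ ℏ/2
hΔf·Δt ≥ ℏ/2

The minimum frequency uncertainty is:
Δf = ℏ/(2hτ) = 1/(4πτ)
Δf = 1/(4π × 3.677e-08 s)
Δf = 2.164e+06 Hz = 2.164 MHz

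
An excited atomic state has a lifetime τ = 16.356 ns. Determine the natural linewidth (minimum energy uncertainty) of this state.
20.121 neV

Using the energy-time uncertainty principle:
ΔEΔt ≥ ℏ/2

The lifetime τ represents the time uncertainty Δt.
The natural linewidth (minimum energy uncertainty) is:

ΔE = ℏ/(2τ)
ΔE = (1.055e-34 J·s) / (2 × 1.636e-08 s)
ΔE = 3.224e-27 J = 20.121 neV

This natural linewidth limits the precision of spectroscopic measurements.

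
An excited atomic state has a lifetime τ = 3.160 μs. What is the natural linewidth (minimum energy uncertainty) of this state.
104.147 peV

Using the energy-time uncertainty principle:
ΔEΔt ≥ ℏ/2

The lifetime τ represents the time uncertainty Δt.
The natural linewidth (minimum energy uncertainty) is:

ΔE = ℏ/(2τ)
ΔE = (1.055e-34 J·s) / (2 × 3.160e-06 s)
ΔE = 1.669e-29 J = 104.147 peV

This natural linewidth limits the precision of spectroscopic measurements.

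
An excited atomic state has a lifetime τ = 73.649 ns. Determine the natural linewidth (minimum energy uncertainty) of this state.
4.469 neV

Using the energy-time uncertainty principle:
ΔEΔt ≥ ℏ/2

The lifetime τ represents the time uncertainty Δt.
The natural linewidth (minimum energy uncertainty) is:

ΔE = ℏ/(2τ)
ΔE = (1.055e-34 J·s) / (2 × 7.365e-08 s)
ΔE = 7.159e-28 J = 4.469 neV

This natural linewidth limits the precision of spectroscopic measurements.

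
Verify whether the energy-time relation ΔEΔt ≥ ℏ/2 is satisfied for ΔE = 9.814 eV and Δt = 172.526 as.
Yes, it satisfies the uncertainty relation.

Calculate the product ΔEΔt:
ΔE = 9.814 eV = 1.572e-18 J
ΔEΔt = (1.572e-18 J) × (1.725e-16 s)
ΔEΔt = 2.713e-34 J·s

Compare to the minimum allowed value ℏ/2:
ℏ/2 = 5.273e-35 J·s

Since ΔEΔt = 2.713e-34 J·s ≥ 5.273e-35 J·s = ℏ/2,
this satisfies the uncertainty relation.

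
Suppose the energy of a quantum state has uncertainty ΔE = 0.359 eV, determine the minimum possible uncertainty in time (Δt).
916.730 as

Using the energy-time uncertainty principle:
ΔEΔt ≥ ℏ/2

The minimum uncertainty in time is:
Δt_min = ℏ/(2ΔE)
Δt_min = (1.055e-34 J·s) / (2 × 5.752e-20 J)
Δt_min = 9.167e-16 s = 916.730 as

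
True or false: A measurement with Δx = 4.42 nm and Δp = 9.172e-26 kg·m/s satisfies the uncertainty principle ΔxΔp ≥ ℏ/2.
Yes, it satisfies the uncertainty principle.

Calculate the product ΔxΔp:
ΔxΔp = (4.420e-09 m) × (9.172e-26 kg·m/s)
ΔxΔp = 4.054e-34 J·s

Compare to the minimum allowed value ℏ/2:
ℏ/2 = 5.273e-35 J·s

Since ΔxΔp = 4.054e-34 J·s ≥ 5.273e-35 J·s = ℏ/2,
the measurement satisfies the uncertainty principle.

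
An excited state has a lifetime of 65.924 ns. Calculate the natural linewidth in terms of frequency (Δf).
1.207 MHz

Using the energy-time uncertainty principle and E = hf:
ΔEΔt ≥ ℏ/2
hΔf·Δt ≥ ℏ/2

The minimum frequency uncertainty is:
Δf = ℏ/(2hτ) = 1/(4πτ)
Δf = 1/(4π × 6.592e-08 s)
Δf = 1.207e+06 Hz = 1.207 MHz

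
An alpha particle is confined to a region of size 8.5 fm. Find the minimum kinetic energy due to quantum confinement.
18.073 keV

Using the uncertainty principle:

1. Position uncertainty: Δx ≈ 8.500e-15 m
2. Minimum momentum uncertainty: Δp = ℏ/(2Δx) = 6.203e-21 kg·m/s
3. Minimum kinetic energy:
   KE = (Δp)²/(2m) = (6.203e-21)²/(2 × 6.645e-27 kg)
   KE = 2.896e-15 J = 18.073 keV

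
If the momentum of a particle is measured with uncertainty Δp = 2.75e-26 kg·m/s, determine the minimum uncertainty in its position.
1.917 nm

Using the Heisenberg uncertainty principle:
ΔxΔp ≥ ℏ/2

The minimum uncertainty in position is:
Δx_min = ℏ/(2Δp)
Δx_min = (1.055e-34 J·s) / (2 × 2.750e-26 kg·m/s)
Δx_min = 1.917e-09 m = 1.917 nm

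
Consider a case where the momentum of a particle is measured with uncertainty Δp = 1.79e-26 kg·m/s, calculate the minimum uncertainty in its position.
2.946 nm

Using the Heisenberg uncertainty principle:
ΔxΔp ≥ ℏ/2

The minimum uncertainty in position is:
Δx_min = ℏ/(2Δp)
Δx_min = (1.055e-34 J·s) / (2 × 1.790e-26 kg·m/s)
Δx_min = 2.946e-09 m = 2.946 nm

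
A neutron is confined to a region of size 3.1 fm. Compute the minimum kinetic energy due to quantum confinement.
539.054 keV

Using the uncertainty principle:

1. Position uncertainty: Δx ≈ 3.100e-15 m
2. Minimum momentum uncertainty: Δp = ℏ/(2Δx) = 1.701e-20 kg·m/s
3. Minimum kinetic energy:
   KE = (Δp)²/(2m) = (1.701e-20)²/(2 × 1.675e-27 kg)
   KE = 8.637e-14 J = 539.054 keV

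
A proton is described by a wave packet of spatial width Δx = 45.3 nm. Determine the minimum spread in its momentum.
1.164 × 10^-27 kg·m/s

For a wave packet, the spatial width Δx and momentum spread Δp are related by the uncertainty principle:
ΔxΔp ≥ ℏ/2

The minimum momentum spread is:
Δp_min = ℏ/(2Δx)
Δp_min = (1.055e-34 J·s) / (2 × 4.530e-08 m)
Δp_min = 1.164e-27 kg·m/s

A wave packet cannot have both a well-defined position and well-defined momentum.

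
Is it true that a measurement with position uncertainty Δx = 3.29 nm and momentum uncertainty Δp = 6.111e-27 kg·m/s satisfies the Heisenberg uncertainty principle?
No, it violates the uncertainty principle (impossible measurement).

Calculate the product ΔxΔp:
ΔxΔp = (3.290e-09 m) × (6.111e-27 kg·m/s)
ΔxΔp = 2.011e-35 J·s

Compare to the minimum allowed value ℏ/2:
ℏ/2 = 5.273e-35 J·s

Since ΔxΔp = 2.011e-35 J·s < 5.273e-35 J·s = ℏ/2,
the measurement violates the uncertainty principle.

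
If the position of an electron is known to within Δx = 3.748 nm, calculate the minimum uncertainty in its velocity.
15.444 km/s

Using the Heisenberg uncertainty principle and Δp = mΔv:
ΔxΔp ≥ ℏ/2
Δx(mΔv) ≥ ℏ/2

The minimum uncertainty in velocity is:
Δv_min = ℏ/(2mΔx)
Δv_min = (1.055e-34 J·s) / (2 × 9.109e-31 kg × 3.748e-09 m)
Δv_min = 1.544e+04 m/s = 15.444 km/s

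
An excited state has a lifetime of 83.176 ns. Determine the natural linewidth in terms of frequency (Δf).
956.736 kHz

Using the energy-time uncertainty principle and E = hf:
ΔEΔt ≥ ℏ/2
hΔf·Δt ≥ ℏ/2

The minimum frequency uncertainty is:
Δf = ℏ/(2hτ) = 1/(4πτ)
Δf = 1/(4π × 8.318e-08 s)
Δf = 9.567e+05 Hz = 956.736 kHz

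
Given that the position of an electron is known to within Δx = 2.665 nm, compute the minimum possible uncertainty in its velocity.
21.720 km/s

Using the Heisenberg uncertainty principle and Δp = mΔv:
ΔxΔp ≥ ℏ/2
Δx(mΔv) ≥ ℏ/2

The minimum uncertainty in velocity is:
Δv_min = ℏ/(2mΔx)
Δv_min = (1.055e-34 J·s) / (2 × 9.109e-31 kg × 2.665e-09 m)
Δv_min = 2.172e+04 m/s = 21.720 km/s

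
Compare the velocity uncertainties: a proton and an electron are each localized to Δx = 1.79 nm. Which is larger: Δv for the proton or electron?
The electron has the larger minimum velocity uncertainty, by a ratio of 1836.2.

For both particles, Δp_min = ℏ/(2Δx) = 2.946e-26 kg·m/s (same for both).

The velocity uncertainty is Δv = Δp/m:
- proton: Δv = 2.946e-26 / 1.673e-27 = 1.761e+01 m/s = 17.611 m/s
- electron: Δv = 2.946e-26 / 9.109e-31 = 3.234e+04 m/s = 32.337 km/s

Ratio: 3.234e+04 / 1.761e+01 = 1836.2

The lighter particle has larger velocity uncertainty because Δv ∝ 1/m.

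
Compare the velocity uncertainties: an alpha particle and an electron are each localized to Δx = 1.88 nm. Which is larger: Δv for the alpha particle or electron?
The electron has the larger minimum velocity uncertainty, by a ratio of 7294.3.

For both particles, Δp_min = ℏ/(2Δx) = 2.805e-26 kg·m/s (same for both).

The velocity uncertainty is Δv = Δp/m:
- alpha particle: Δv = 2.805e-26 / 6.645e-27 = 4.221e+00 m/s = 4.221 m/s
- electron: Δv = 2.805e-26 / 9.109e-31 = 3.079e+04 m/s = 30.789 km/s

Ratio: 3.079e+04 / 4.221e+00 = 7294.3

The lighter particle has larger velocity uncertainty because Δv ∝ 1/m.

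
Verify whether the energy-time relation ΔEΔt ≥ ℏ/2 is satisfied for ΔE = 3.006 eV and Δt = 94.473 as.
No, it violates the uncertainty relation.

Calculate the product ΔEΔt:
ΔE = 3.006 eV = 4.816e-19 J
ΔEΔt = (4.816e-19 J) × (9.447e-17 s)
ΔEΔt = 4.550e-35 J·s

Compare to the minimum allowed value ℏ/2:
ℏ/2 = 5.273e-35 J·s

Since ΔEΔt = 4.550e-35 J·s < 5.273e-35 J·s = ℏ/2,
this violates the uncertainty relation.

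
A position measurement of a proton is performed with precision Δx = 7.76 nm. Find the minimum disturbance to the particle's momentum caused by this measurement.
6.795 × 10^-27 kg·m/s

The uncertainty principle implies that measuring position disturbs momentum:
ΔxΔp ≥ ℏ/2

When we measure position with precision Δx, we necessarily introduce a momentum uncertainty:
Δp ≥ ℏ/(2Δx)
Δp_min = (1.055e-34 J·s) / (2 × 7.760e-09 m)
Δp_min = 6.795e-27 kg·m/s

The more precisely we measure position, the greater the momentum disturbance.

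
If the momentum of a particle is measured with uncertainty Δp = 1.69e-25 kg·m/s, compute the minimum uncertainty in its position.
312.003 pm

Using the Heisenberg uncertainty principle:
ΔxΔp ≥ ℏ/2

The minimum uncertainty in position is:
Δx_min = ℏ/(2Δp)
Δx_min = (1.055e-34 J·s) / (2 × 1.690e-25 kg·m/s)
Δx_min = 3.120e-10 m = 312.003 pm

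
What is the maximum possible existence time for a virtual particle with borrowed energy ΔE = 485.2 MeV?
6.783 × 10^-25 s

Using the energy-time uncertainty principle:
ΔEΔt ≥ ℏ/2

For a virtual particle borrowing energy ΔE, the maximum lifetime is:
Δt_max = ℏ/(2ΔE)

Converting energy:
ΔE = 485.2 MeV = 7.774e-11 J

Δt_max = (1.055e-34 J·s) / (2 × 7.774e-11 J)
Δt_max = 6.783e-25 s = 6.783 × 10^-25 s

Virtual particles with higher borrowed energy exist for shorter times.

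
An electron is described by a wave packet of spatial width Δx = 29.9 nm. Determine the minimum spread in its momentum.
1.763 × 10^-27 kg·m/s

For a wave packet, the spatial width Δx and momentum spread Δp are related by the uncertainty principle:
ΔxΔp ≥ ℏ/2

The minimum momentum spread is:
Δp_min = ℏ/(2Δx)
Δp_min = (1.055e-34 J·s) / (2 × 2.990e-08 m)
Δp_min = 1.763e-27 kg·m/s

A wave packet cannot have both a well-defined position and well-defined momentum.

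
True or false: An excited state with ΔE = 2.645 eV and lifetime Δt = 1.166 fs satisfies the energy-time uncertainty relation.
Yes, it satisfies the uncertainty relation.

Calculate the product ΔEΔt:
ΔE = 2.645 eV = 4.238e-19 J
ΔEΔt = (4.238e-19 J) × (1.166e-15 s)
ΔEΔt = 4.941e-34 J·s

Compare to the minimum allowed value ℏ/2:
ℏ/2 = 5.273e-35 J·s

Since ΔEΔt = 4.941e-34 J·s ≥ 5.273e-35 J·s = ℏ/2,
this satisfies the uncertainty relation.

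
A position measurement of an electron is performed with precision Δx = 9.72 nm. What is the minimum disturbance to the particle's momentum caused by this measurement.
5.425 × 10^-27 kg·m/s

The uncertainty principle implies that measuring position disturbs momentum:
ΔxΔp ≥ ℏ/2

When we measure position with precision Δx, we necessarily introduce a momentum uncertainty:
Δp ≥ ℏ/(2Δx)
Δp_min = (1.055e-34 J·s) / (2 × 9.720e-09 m)
Δp_min = 5.425e-27 kg·m/s

The more precisely we measure position, the greater the momentum disturbance.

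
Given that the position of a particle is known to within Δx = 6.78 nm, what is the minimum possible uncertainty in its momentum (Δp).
7.777 × 10^-27 kg·m/s

Using the Heisenberg uncertainty principle:
ΔxΔp ≥ ℏ/2

The minimum uncertainty in momentum is:
Δp_min = ℏ/(2Δx)
Δp_min = (1.055e-34 J·s) / (2 × 6.780e-09 m)
Δp_min = 7.777e-27 kg·m/s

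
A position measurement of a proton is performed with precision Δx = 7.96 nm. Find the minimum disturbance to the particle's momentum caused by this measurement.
6.624 × 10^-27 kg·m/s

The uncertainty principle implies that measuring position disturbs momentum:
ΔxΔp ≥ ℏ/2

When we measure position with precision Δx, we necessarily introduce a momentum uncertainty:
Δp ≥ ℏ/(2Δx)
Δp_min = (1.055e-34 J·s) / (2 × 7.960e-09 m)
Δp_min = 6.624e-27 kg·m/s

The more precisely we measure position, the greater the momentum disturbance.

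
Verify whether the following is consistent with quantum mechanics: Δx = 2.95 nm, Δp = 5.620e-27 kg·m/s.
No, it violates the uncertainty principle (impossible measurement).

Calculate the product ΔxΔp:
ΔxΔp = (2.950e-09 m) × (5.620e-27 kg·m/s)
ΔxΔp = 1.658e-35 J·s

Compare to the minimum allowed value ℏ/2:
ℏ/2 = 5.273e-35 J·s

Since ΔxΔp = 1.658e-35 J·s < 5.273e-35 J·s = ℏ/2,
the measurement violates the uncertainty principle.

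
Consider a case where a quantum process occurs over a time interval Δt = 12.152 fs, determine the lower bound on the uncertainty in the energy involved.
27.082 meV

Using the energy-time uncertainty principle:
ΔEΔt ≥ ℏ/2

The minimum uncertainty in energy is:
ΔE_min = ℏ/(2Δt)
ΔE_min = (1.055e-34 J·s) / (2 × 1.215e-14 s)
ΔE_min = 4.339e-21 J = 27.082 meV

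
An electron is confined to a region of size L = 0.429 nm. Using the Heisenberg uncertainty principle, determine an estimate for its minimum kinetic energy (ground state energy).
51.755 meV

Using the uncertainty principle to estimate ground state energy:

1. The position uncertainty is approximately the confinement size:
   Δx ≈ L = 4.290e-10 m

2. From ΔxΔp ≥ ℏ/2, the minimum momentum uncertainty is:
   Δp ≈ ℏ/(2L) = 1.229e-25 kg·m/s

3. The kinetic energy is approximately:
   KE ≈ (Δp)²/(2m) = (1.229e-25)²/(2 × 9.109e-31 kg)
   KE ≈ 8.292e-21 J = 51.755 meV

This is an order-of-magnitude estimate of the ground state energy.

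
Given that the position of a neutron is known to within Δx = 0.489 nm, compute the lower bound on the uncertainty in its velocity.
64.379 m/s

Using the Heisenberg uncertainty principle and Δp = mΔv:
ΔxΔp ≥ ℏ/2
Δx(mΔv) ≥ ℏ/2

The minimum uncertainty in velocity is:
Δv_min = ℏ/(2mΔx)
Δv_min = (1.055e-34 J·s) / (2 × 1.675e-27 kg × 4.890e-10 m)
Δv_min = 6.438e+01 m/s = 64.379 m/s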